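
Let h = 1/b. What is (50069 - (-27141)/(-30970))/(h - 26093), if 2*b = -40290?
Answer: -6247406839881/3255835752284 ≈ -1.9188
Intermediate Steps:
b = -20145 (b = (1/2)*(-40290) = -20145)
h = -1/20145 (h = 1/(-20145) = -1/20145 ≈ -4.9640e-5)
(50069 - (-27141)/(-30970))/(h - 26093) = (50069 - (-27141)/(-30970))/(-1/20145 - 26093) = (50069 - (-27141)*(-1)/30970)/(-525643486/20145) = (50069 - 1*27141/30970)*(-20145/525643486) = (50069 - 27141/30970)*(-20145/525643486) = (1550609789/30970)*(-20145/525643486) = -6247406839881/3255835752284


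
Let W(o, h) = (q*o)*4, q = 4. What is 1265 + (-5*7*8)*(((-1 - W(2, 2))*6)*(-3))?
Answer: -165055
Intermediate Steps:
W(o, h) = 16*o (W(o, h) = (4*o)*4 = 16*o)
1265 + (-5*7*8)*(((-1 - W(2, 2))*6)*(-3)) = 1265 + (-5*7*8)*(((-1 - 16*2)*6)*(-3)) = 1265 + (-35*8)*(((-1 - 1*32)*6)*(-3)) = 1265 - 280*(-1 - 32)*6*(-3) = 1265 - 280*(-33*6)*(-3) = 1265 - (-55440)*(-3) = 1265 - 280*594 = 1265 - 166320 = -165055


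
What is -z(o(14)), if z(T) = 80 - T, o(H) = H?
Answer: -66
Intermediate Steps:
-z(o(14)) = -(80 - 1*14) = -(80 - 14) = -1*66 = -66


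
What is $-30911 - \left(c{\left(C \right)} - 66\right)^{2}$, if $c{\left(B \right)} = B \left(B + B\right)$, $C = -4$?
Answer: $-32067$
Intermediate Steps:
$c{\left(B \right)} = 2 B^{2}$ ($c{\left(B \right)} = B 2 B = 2 B^{2}$)
$-30911 - \left(c{\left(C \right)} - 66\right)^{2} = -30911 - \left(2 \left(-4\right)^{2} - 66\right)^{2} = -30911 - \left(2 \cdot 16 - 66\right)^{2} = -30911 - \left(32 - 66\right)^{2} = -30911 - \left(-34\right)^{2} = -30911 - 1156 = -32067$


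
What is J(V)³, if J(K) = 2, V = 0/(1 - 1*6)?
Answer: 8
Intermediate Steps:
V = 0 (V = 0/(1 - 6) = 0/(-5) = 0*(-⅕) = 0)
J(V)³ = 2³ = 8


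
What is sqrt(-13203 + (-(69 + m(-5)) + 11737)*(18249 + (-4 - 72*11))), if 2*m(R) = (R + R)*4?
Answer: sqrt(203977461) ≈ 14282.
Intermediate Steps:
m(R) = 4*R (m(R) = ((R + R)*4)/2 = ((2*R)*4)/2 = (8*R)/2 = 4*R)
sqrt(-13203 + (-(69 + m(-5)) + 11737)*(18249 + (-4 - 72*11))) = sqrt(-13203 + (-(69 + 4*(-5)) + 11737)*(18249 + (-4 - 72*11))) = sqrt(-13203 + (-(69 - 20) + 11737)*(18249 + (-4 - 792))) = sqrt(-13203 + (-1*49 + 11737)*(18249 - 796)) = sqrt(-13203 + (-49 + 11737)*17453) = sqrt(-13203 + 11688*17453) = sqrt(-13203 + 203990664) = sqrt(203977461)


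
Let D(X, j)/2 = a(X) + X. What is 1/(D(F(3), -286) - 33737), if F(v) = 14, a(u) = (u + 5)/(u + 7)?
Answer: -21/707851 ≈ -2.9667e-5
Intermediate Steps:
a(u) = (5 + u)/(7 + u)
D(X, j) = 2*X + 2*(5 + X)/(7 + X) (D(X, j) = 2*((5 + X)/(7 + X) + X) = 2*(X + (5 + X)/(7 + X)) = 2*X + 2*(5 + X)/(7 + X))
1/(D(F(3), -286) - 33737) = 1/(2*(5 + 14² + 8*14)/(7 + 14) - 33737) = 1/(2*(5 + 196 + 112)/21 - 33737) = 1/(2*(1/21)*313 - 33737) = 1/(626/21 - 33737) = 1/(-707851/21) = -21/707851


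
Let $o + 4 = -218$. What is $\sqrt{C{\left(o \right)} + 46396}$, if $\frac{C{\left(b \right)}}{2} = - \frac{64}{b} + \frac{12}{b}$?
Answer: $\frac{2 \sqrt{142912722}}{111} \approx 215.4$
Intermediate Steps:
$o = -222$ ($o = -4 - 218 = -222$)
$C{\left(b \right)} = - \frac{104}{b}$ ($C{\left(b \right)} = 2 \left(- \frac{64}{b} + \frac{12}{b}\right) = 2 \left(- \frac{52}{b}\right) = - \frac{104}{b}$)
$\sqrt{C{\left(o \right)} + 46396} = \sqrt{- \frac{104}{-222} + 46396} = \sqrt{\left(-104\right) \left(- \frac{1}{222}\right) + 46396} = \sqrt{\frac{52}{111} + 46396} = \sqrt{\frac{5150008}{111}} = \frac{2 \sqrt{142912722}}{111}$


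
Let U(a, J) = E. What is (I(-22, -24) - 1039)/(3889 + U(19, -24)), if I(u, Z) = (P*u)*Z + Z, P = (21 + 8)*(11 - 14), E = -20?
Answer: -46999/3869 ≈ -12.148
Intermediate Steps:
U(a, J) = -20
P = -87 (P = 29*(-3) = -87)
I(u, Z) = Z - 87*Z*u (I(u, Z) = (-87*u)*Z + Z = -87*Z*u + Z = Z - 87*Z*u)
(I(-22, -24) - 1039)/(3889 + U(19, -24)) = (-24*(1 - 87*(-22)) - 1039)/(3889 - 20) = (-24*(1 + 1914) - 1039)/3869 = (-24*1915 - 1039)*(1/3869) = (-45960 - 1039)*(1/3869) = -46999*1/3869 = -46999/3869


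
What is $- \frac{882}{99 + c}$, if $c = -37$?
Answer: $- \frac{441}{31} \approx -14.226$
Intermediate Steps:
$- \frac{882}{99 + c} = - \frac{882}{99 - 37} = - \frac{882}{62} = \left(-882\right) \frac{1}{62} = - \frac{441}{31}$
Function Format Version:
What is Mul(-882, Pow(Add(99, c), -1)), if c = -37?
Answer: Rational(-441, 31) ≈ -14.226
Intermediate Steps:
Mul(-882, Pow(Add(99, c), -1)) = Mul(-882, Pow(Add(99, -37), -1)) = Mul(-882, Pow(62, -1)) = Mul(-882, Rational(1, 62)) = Rational(-441, 31)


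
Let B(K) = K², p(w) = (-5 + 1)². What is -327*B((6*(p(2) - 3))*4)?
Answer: -31831488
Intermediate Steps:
p(w) = 16 (p(w) = (-4)² = 16)
-327*B((6*(p(2) - 3))*4) = -327*576*(16 - 3)² = -327*((6*13)*4)² = -327*(78*4)² = -327*312² = -327*97344 = -31831488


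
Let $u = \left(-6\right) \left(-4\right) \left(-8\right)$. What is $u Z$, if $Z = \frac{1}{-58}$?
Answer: $\frac{96}{29} \approx 3.3103$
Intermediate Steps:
$Z = - \frac{1}{58} \approx -0.017241$
$u = -192$ ($u = 24 \left(-8\right) = -192$)
$u Z = \left(-192\right) \left(- \frac{1}{58}\right) = \frac{96}{29}$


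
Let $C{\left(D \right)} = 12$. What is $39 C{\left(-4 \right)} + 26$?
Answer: $494$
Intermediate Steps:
$39 C{\left(-4 \right)} + 26 = 39 \cdot 12 + 26 = 468 + 26 = 494$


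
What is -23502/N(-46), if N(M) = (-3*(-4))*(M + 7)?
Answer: 3917/78 ≈ 50.218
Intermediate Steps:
N(M) = 84 + 12*M (N(M) = 12*(7 + M) = 84 + 12*M)
-23502/N(-46) = -23502/(84 + 12*(-46)) = -23502/(84 - 552) = -23502/(-468) = -23502*(-1/468) = 3917/78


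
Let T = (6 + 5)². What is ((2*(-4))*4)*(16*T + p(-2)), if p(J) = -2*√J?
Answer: -61952 + 64*I*√2 ≈ -61952.0 + 90.51*I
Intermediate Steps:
T = 121 (T = 11² = 121)
((2*(-4))*4)*(16*T + p(-2)) = ((2*(-4))*4)*(16*121 - 2*I*√2) = (-8*4)*(1936 - 2*I*√2) = -32*(1936 - 2*I*√2) = -61952 + 64*I*√2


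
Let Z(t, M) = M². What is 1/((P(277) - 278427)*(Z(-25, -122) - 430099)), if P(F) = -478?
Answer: 1/115805539575 ≈ 8.6352e-12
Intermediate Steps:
1/((P(277) - 278427)*(Z(-25, -122) - 430099)) = 1/((-478 - 278427)*((-122)² - 430099)) = 1/(-278905*(14884 - 430099)) = 1/(-278905*(-415215)) = 1/115805539575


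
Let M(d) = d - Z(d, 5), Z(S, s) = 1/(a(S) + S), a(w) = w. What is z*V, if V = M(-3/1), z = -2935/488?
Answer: 49895/2928 ≈ 17.041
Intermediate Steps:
z = -2935/488 (z = -2935*1/488 = -2935/488 ≈ -6.0143)
Z(S, s) = 1/(2*S) (Z(S, s) = 1/(S + S) = 1/(2*S))
M(d) = d - 1/(2*d)
V = -17/6 (V = -3/1 - 1/(2*((-3/1))) = -3*1 - 1/(2*((-3*1))) = -3 - ½/(-3) = -3 - ½*(-⅓) = -3 + ⅙ = -17/6 ≈ -2.8333)
z*V = -2935/488*(-17/6) = 49895/2928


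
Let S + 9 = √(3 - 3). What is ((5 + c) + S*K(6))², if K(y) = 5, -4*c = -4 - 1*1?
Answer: 24025/16 ≈ 1501.6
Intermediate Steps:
c = 5/4 (c = -(-4 - 1*1)/4 = -(-4 - 1)/4 = -¼*(-5) = 5/4 ≈ 1.2500)
S = -9 (S = -9 + √(3 - 3) = -9 + √0 = -9 + 0 = -9)
((5 + c) + S*K(6))² = ((5 + 5/4) - 9*5)² = (25/4 - 45)² = (-155/4)² = 24025/16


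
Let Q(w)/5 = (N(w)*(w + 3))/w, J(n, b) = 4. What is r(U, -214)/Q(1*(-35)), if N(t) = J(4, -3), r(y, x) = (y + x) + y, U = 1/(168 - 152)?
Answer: -11977/1024 ≈ -11.696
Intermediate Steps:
U = 1/16 ≈ 0.062500
r(y, x) = x + 2*y (r(y, x) = (x + y) + y = x + 2*y)
N(t) = 4
Q(w) = 5*(12 + 4*w)/w (Q(w) = 5*((4*(w + 3))/w) = 5*((4*(3 + w))/w) = 5*((12 + 4*w)/w) = 5*(12 + 4*w)/w)
r(U, -214)/Q(1*(-35)) = (-214 + 2*(1/16))/(20 + 60/((1*(-35)))) = (-214 + ⅛)/(20 + 60/(-35)) = -1711/(8*(20 + 60*(-1/35))) = -1711/(8*(20 - 12/7)) = -1711/(8*128/7) = -1711/8*7/128 = -11977/1024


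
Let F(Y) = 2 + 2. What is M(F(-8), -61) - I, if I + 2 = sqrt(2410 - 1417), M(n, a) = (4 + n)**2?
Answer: 66 - sqrt(993) ≈ 34.488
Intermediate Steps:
F(Y) = 4
I = -2 + sqrt(993) (I = -2 + sqrt(2410 - 1417) = -2 + sqrt(993) ≈ 29.512)
M(F(-8), -61) - I = (4 + 4)**2 - (-2 + sqrt(993)) = 8**2 + (2 - sqrt(993)) = 64 + (2 - sqrt(993)) = 66 - sqrt(993)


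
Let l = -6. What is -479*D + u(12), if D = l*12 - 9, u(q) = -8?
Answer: 38791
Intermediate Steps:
D = -81 (D = -6*12 - 9 = -72 - 9 = -81)
-479*D + u(12) = -479*(-81) - 8 = 38799 - 8 = 38791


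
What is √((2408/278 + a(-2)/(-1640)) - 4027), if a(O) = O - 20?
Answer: I*√13050956510245/56990 ≈ 63.39*I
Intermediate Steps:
a(O) = -20 + O
√((2408/278 + a(-2)/(-1640)) - 4027) = √((2408/278 + (-20 - 2)/(-1640)) - 4027) = √((2408*(1/278) - 22*(-1/1640)) - 4027) = √((1204/139 + 11/820) - 4027) = √(988809/113980 - 4027) = √(-458008651/113980) = I*√13050956510245/56990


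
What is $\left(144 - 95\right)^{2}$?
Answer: $2401$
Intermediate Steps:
$\left(144 - 95\right)^{2} = 49^{2} = 2401$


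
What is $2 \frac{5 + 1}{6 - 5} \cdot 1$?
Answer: $12$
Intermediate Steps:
$2 \frac{5 + 1}{6 - 5} \cdot 1 = 2 \cdot \frac{6}{1} \cdot 1 = 2 \cdot 6 \cdot 1 \cdot 1 = 2 \cdot 6 \cdot 1 = 12 \cdot 1 = 12$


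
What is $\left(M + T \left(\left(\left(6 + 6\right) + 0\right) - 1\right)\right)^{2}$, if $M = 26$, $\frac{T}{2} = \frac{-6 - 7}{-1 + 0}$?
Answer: $97344$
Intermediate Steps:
$T = 26$ ($T = 2 \frac{-6 - 7}{-1 + 0} = 2 \left(- \frac{13}{-1}\right) = 2 \left(\left(-13\right) \left(-1\right)\right) = 2 \cdot 13 = 26$)
$\left(M + T \left(\left(\left(6 + 6\right) + 0\right) - 1\right)\right)^{2} = \left(26 + 26 \left(\left(\left(6 + 6\right) + 0\right) - 1\right)\right)^{2} = \left(26 + 26 \left(\left(12 + 0\right) - 1\right)\right)^{2} = \left(26 + 26 \left(12 - 1\right)\right)^{2} = \left(26 + 26 \cdot 11\right)^{2} = \left(26 + 286\right)^{2} = 312^{2} = 97344$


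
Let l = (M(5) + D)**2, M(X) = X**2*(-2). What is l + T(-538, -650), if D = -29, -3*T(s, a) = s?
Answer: 19261/3 ≈ 6420.3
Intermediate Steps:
M(X) = -2*X**2
T(s, a) = -s/3
l = 6241 (l = (-2*5**2 - 29)**2 = (-2*25 - 29)**2 = (-50 - 29)**2 = (-79)**2 = 6241)
l + T(-538, -650) = 6241 - 1/3*(-538) = 6241 + 538/3 = 19261/3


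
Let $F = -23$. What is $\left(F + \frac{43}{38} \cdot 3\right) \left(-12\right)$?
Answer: $\frac{4470}{19} \approx 235.26$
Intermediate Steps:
$\left(F + \frac{43}{38} \cdot 3\right) \left(-12\right) = \left(-23 + \frac{43}{38} \cdot 3\right) \left(-12\right) = \left(-23 + \frac{129}{38}\right) \left(-12\right) = \left(- \frac{745}{38}\right) \left(-12\right) = \frac{4470}{19}$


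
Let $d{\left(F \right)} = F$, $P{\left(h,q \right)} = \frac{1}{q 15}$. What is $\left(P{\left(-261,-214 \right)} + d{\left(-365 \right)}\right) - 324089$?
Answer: $- \frac{1041497341}{3210} \approx -3.2445 \cdot 10^{5}$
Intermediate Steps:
$P{\left(h,q \right)} = \frac{1}{15 q}$
$\left(P{\left(-261,-214 \right)} + d{\left(-365 \right)}\right) - 324089 = \left(\frac{1}{15 \left(-214\right)} - 365\right) - 324089 = \left(\frac{1}{15} \left(- \frac{1}{214}\right) - 365\right) - 324089 = \left(- \frac{1}{3210} - 365\right) - 324089 = - \frac{1171651}{3210} - 324089 = - \frac{1041497341}{3210}$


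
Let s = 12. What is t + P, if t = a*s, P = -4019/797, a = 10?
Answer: 91621/797 ≈ 114.96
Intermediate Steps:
P = -4019/797 (P = -4019*1/797 = -4019/797 ≈ -5.0427)
t = 120 (t = 10*12 = 120)
t + P = 120 - 4019/797 = 91621/797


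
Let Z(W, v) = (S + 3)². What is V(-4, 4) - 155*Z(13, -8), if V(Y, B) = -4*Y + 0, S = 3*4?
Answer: -34859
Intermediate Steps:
S = 12
Z(W, v) = 225 (Z(W, v) = (12 + 3)² = 15² = 225)
V(Y, B) = -4*Y
V(-4, 4) - 155*Z(13, -8) = -4*(-4) - 155*225 = 16 - 34875 = -34859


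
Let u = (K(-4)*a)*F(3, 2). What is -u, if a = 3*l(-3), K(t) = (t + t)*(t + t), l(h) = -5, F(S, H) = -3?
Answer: -2880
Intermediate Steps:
K(t) = 4*t**2 (K(t) = (2*t)*(2*t) = 4*t**2)
a = -15 (a = 3*(-5) = -15)
u = 2880 (u = ((4*(-4)**2)*(-15))*(-3) = ((4*16)*(-15))*(-3) = (64*(-15))*(-3) = -960*(-3) = 2880)
-u = -1*2880 = -2880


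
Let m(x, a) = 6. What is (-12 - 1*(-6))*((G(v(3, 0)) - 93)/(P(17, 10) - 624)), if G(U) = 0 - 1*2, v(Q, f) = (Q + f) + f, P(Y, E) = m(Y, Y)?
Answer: -95/103 ≈ -0.92233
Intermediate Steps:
P(Y, E) = 6
v(Q, f) = Q + 2*f
G(U) = -2 (G(U) = 0 - 2 = -2)
(-12 - 1*(-6))*((G(v(3, 0)) - 93)/(P(17, 10) - 624)) = (-12 - 1*(-6))*((-2 - 93)/(6 - 624)) = (-12 + 6)*(-95/(-618)) = -(-570)*(-1)/618 = -6*95/618 = -95/103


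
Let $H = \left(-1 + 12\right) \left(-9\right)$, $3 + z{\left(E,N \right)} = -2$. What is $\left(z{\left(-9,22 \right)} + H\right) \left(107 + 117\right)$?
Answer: $-23296$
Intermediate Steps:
$z{\left(E,N \right)} = -5$ ($z{\left(E,N \right)} = -3 - 2 = -5$)
$H = -99$ ($H = 11 \left(-9\right) = -99$)
$\left(z{\left(-9,22 \right)} + H\right) \left(107 + 117\right) = \left(-5 - 99\right) \left(107 + 117\right) = \left(-104\right) 224 = -23296$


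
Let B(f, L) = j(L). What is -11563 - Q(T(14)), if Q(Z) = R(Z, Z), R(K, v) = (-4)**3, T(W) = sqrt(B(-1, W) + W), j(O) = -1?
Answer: -11499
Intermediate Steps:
B(f, L) = -1
T(W) = sqrt(-1 + W)
R(K, v) = -64
Q(Z) = -64
-11563 - Q(T(14)) = -11563 - 1*(-64) = -11563 + 64 = -11499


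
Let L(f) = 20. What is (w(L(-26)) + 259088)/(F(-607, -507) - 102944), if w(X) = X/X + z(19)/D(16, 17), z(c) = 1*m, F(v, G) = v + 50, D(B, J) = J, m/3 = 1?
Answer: -4404516/1759517 ≈ -2.5033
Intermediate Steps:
m = 3 (m = 3*1 = 3)
F(v, G) = 50 + v
z(c) = 3 (z(c) = 1*3 = 3)
w(X) = 20/17 (w(X) = X/X + 3/17 = 1 + 3*(1/17) = 1 + 3/17 = 20/17)
(w(L(-26)) + 259088)/(F(-607, -507) - 102944) = (20/17 + 259088)/((50 - 607) - 102944) = 4404516/(17*(-557 - 102944)) = (4404516/17)/(-103501) = (4404516/17)*(-1/103501) = -4404516/1759517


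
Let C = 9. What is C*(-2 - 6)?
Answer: -72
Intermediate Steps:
C*(-2 - 6) = 9*(-2 - 6) = 9*(-8) = -72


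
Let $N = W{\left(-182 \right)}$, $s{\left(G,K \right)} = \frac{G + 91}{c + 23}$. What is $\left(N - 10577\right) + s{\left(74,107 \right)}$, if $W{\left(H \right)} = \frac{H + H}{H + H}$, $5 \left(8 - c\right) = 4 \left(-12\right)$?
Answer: $- \frac{2146103}{203} \approx -10572.0$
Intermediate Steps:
$c = \frac{88}{5}$ ($c = 8 - \frac{4 \left(-12\right)}{5} = 8 - - \frac{48}{5} = 8 + \frac{48}{5} = \frac{88}{5} \approx 17.6$)
$W{\left(H \right)} = 1$ ($W{\left(H \right)} = \frac{2 H}{2 H} = 2 H \frac{1}{2 H} = 1$)
$s{\left(G,K \right)} = \frac{65}{29} + \frac{5 G}{203}$ ($s{\left(G,K \right)} = \frac{G + 91}{\frac{88}{5} + 23} = \frac{91 + G}{\frac{203}{5}} = \left(91 + G\right) \frac{5}{203} = \frac{65}{29} + \frac{5 G}{203}$)
$N = 1$
$\left(N - 10577\right) + s{\left(74,107 \right)} = \left(1 - 10577\right) + \left(\frac{65}{29} + \frac{5}{203} \cdot 74\right) = -10576 + \left(\frac{65}{29} + \frac{370}{203}\right) = -10576 + \frac{825}{203} = - \frac{2146103}{203}$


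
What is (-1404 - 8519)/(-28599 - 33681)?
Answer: 9923/62280 ≈ 0.15933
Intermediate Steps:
(-1404 - 8519)/(-28599 - 33681) = -9923/(-62280) = -9923*(-1/62280) = 9923/62280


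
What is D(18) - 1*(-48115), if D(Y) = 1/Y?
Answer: 866071/18 ≈ 48115.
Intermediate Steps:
D(18) - 1*(-48115) = 1/18 - 1*(-48115) = 1/18 + 48115 = 866071/18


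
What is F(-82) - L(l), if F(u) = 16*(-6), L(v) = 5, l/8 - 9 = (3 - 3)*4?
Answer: -101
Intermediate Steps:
l = 72 (l = 72 + 8*((3 - 3)*4) = 72 + 8*(0*4) = 72 + 8*0 = 72 + 0 = 72)
F(u) = -96
F(-82) - L(l) = -96 - 1*5 = -96 - 5 = -101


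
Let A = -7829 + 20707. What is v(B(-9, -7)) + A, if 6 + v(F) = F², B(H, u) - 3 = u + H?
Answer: 13041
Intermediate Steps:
B(H, u) = 3 + H + u (B(H, u) = 3 + (u + H) = 3 + (H + u) = 3 + H + u)
v(F) = -6 + F²
A = 12878
v(B(-9, -7)) + A = (-6 + (3 - 9 - 7)²) + 12878 = (-6 + (-13)²) + 12878 = (-6 + 169) + 12878 = 163 + 12878 = 13041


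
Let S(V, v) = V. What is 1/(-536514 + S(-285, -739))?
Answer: -1/536799 ≈ -1.8629e-6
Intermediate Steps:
1/(-536514 + S(-285, -739)) = 1/(-536514 - 285) = 1/(-536799) = -1/536799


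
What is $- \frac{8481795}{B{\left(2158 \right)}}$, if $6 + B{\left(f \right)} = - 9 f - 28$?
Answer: $\frac{8481795}{19456} \approx 435.95$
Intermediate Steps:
$B{\left(f \right)} = -34 - 9 f$ ($B{\left(f \right)} = -6 - \left(28 + 9 f\right) = -34 - 9 f$)
$- \frac{8481795}{B{\left(2158 \right)}} = - \frac{8481795}{-34 - 19422} = - \frac{8481795}{-19456} = \left(-8481795\right) \left(- \frac{1}{19456}\right) = \frac{8481795}{19456}$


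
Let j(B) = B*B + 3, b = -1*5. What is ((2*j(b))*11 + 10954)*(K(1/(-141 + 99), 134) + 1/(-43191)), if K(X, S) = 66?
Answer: 32981499850/43191 ≈ 7.6362e+5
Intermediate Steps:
b = -5
j(B) = 3 + B**2 (j(B) = B**2 + 3 = 3 + B**2)
((2*j(b))*11 + 10954)*(K(1/(-141 + 99), 134) + 1/(-43191)) = ((2*(3 + (-5)**2))*11 + 10954)*(66 + 1/(-43191)) = ((2*(3 + 25))*11 + 10954)*(66 - 1/43191) = ((2*28)*11 + 10954)*(2850605/43191) = (56*11 + 10954)*(2850605/43191) = (616 + 10954)*(2850605/43191) = 11570*(2850605/43191) = 32981499850/43191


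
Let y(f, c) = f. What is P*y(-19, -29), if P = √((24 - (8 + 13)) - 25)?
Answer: -19*I*√22 ≈ -89.118*I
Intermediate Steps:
P = I*√22 (P = √((24 - 1*21) - 25) = √((24 - 21) - 25) = √(3 - 25) = √(-22) = I*√22 ≈ 4.6904*I)
P*y(-19, -29) = (I*√22)*(-19) = -19*I*√22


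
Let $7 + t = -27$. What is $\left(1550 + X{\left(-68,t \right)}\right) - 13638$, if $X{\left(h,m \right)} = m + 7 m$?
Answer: $-12360$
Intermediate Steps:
$t = -34$ ($t = -7 - 27 = -34$)
$X{\left(h,m \right)} = 8 m$
$\left(1550 + X{\left(-68,t \right)}\right) - 13638 = \left(1550 + 8 \left(-34\right)\right) - 13638 = \left(1550 - 272\right) - 13638 = 1278 - 13638 = -12360$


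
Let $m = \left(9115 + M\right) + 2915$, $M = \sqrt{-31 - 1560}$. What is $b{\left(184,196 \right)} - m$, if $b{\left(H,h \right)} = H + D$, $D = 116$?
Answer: $-11730 - i \sqrt{1591} \approx -11730.0 - 39.887 i$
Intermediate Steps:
$M = i \sqrt{1591}$ ($M = \sqrt{-1591} = i \sqrt{1591} \approx 39.887 i$)
$b{\left(H,h \right)} = 116 + H$ ($b{\left(H,h \right)} = H + 116 = 116 + H$)
$m = 12030 + i \sqrt{1591}$ ($m = \left(9115 + i \sqrt{1591}\right) + 2915 = 12030 + i \sqrt{1591} \approx 12030.0 + 39.887 i$)
$b{\left(184,196 \right)} - m = \left(116 + 184\right) - \left(12030 + i \sqrt{1591}\right) = 300 - \left(12030 + i \sqrt{1591}\right) = -11730 - i \sqrt{1591}$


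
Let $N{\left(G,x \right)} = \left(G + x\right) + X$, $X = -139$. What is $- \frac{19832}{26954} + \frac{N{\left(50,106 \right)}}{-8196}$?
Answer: $- \frac{81500645}{110457492} \approx -0.73785$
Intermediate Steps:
$N{\left(G,x \right)} = -139 + G + x$ ($N{\left(G,x \right)} = \left(G + x\right) - 139 = -139 + G + x$)
$- \frac{19832}{26954} + \frac{N{\left(50,106 \right)}}{-8196} = - \frac{19832}{26954} + \frac{-139 + 50 + 106}{-8196} = \left(-19832\right) \frac{1}{26954} + 17 \left(- \frac{1}{8196}\right) = - \frac{9916}{13477} - \frac{17}{8196} = - \frac{81500645}{110457492}$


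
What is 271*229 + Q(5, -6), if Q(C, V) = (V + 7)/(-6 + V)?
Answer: 744707/12 ≈ 62059.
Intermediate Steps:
Q(C, V) = (7 + V)/(-6 + V)
271*229 + Q(5, -6) = 271*229 + (7 - 6)/(-6 - 6) = 62059 + 1/(-12) = 62059 - 1/12*1 = 62059 - 1/12 = 744707/12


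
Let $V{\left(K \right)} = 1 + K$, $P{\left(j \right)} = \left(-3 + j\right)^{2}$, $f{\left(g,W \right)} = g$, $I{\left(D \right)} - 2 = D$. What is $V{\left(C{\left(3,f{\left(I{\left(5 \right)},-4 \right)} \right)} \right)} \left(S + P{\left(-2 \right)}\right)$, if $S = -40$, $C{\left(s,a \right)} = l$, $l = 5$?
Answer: $-90$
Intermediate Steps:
$I{\left(D \right)} = 2 + D$
$C{\left(s,a \right)} = 5$
$V{\left(C{\left(3,f{\left(I{\left(5 \right)},-4 \right)} \right)} \right)} \left(S + P{\left(-2 \right)}\right) = \left(1 + 5\right) \left(-40 + \left(-3 - 2\right)^{2}\right) = 6 \left(-40 + \left(-5\right)^{2}\right) = 6 \left(-40 + 25\right) = 6 \left(-15\right) = -90$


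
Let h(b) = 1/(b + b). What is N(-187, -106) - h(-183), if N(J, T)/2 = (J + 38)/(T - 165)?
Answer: 109339/99186 ≈ 1.1024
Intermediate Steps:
h(b) = 1/(2*b)
N(J, T) = 2*(38 + J)/(-165 + T) (N(J, T) = 2*((J + 38)/(T - 165)) = 2*((38 + J)/(-165 + T)) = 2*(38 + J)/(-165 + T))
N(-187, -106) - h(-183) = 2*(38 - 187)/(-165 - 106) - 1/(2*(-183)) = 2*(-149)/(-271) - (-1)/(2*183) = 2*(-1/271)*(-149) - 1*(-1/366) = 298/271 + 1/366 = 109339/99186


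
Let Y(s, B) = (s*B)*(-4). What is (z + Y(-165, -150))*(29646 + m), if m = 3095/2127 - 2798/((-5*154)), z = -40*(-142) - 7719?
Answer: -2453340934226302/818895 ≈ -2.9959e+9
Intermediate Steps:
Y(s, B) = -4*B*s (Y(s, B) = (B*s)*(-4) = -4*B*s)
z = -2039 (z = 5680 - 7719 = -2039)
m = 4167248/818895 (m = 3095*(1/2127) - 2798/(-770) = 3095/2127 - 2798*(-1/770) = 3095/2127 + 1399/385 = 4167248/818895 ≈ 5.0889)
(z + Y(-165, -150))*(29646 + m) = (-2039 - 4*(-150)*(-165))*(29646 + 4167248/818895) = (-2039 - 99000)*(24281128418/818895) = -101039*24281128418/818895 = -2453340934226302/818895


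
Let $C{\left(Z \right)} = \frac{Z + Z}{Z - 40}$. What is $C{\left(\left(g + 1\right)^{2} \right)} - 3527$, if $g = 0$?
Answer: $- \frac{137555}{39} \approx -3527.1$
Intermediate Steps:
$C{\left(Z \right)} = \frac{2 Z}{-40 + Z}$
$C{\left(\left(g + 1\right)^{2} \right)} - 3527 = \frac{2 \left(0 + 1\right)^{2}}{-40 + \left(0 + 1\right)^{2}} - 3527 = \frac{2 \cdot 1^{2}}{-40 + 1^{2}} - 3527 = 2 \cdot 1 \frac{1}{-40 + 1} - 3527 = 2 \cdot 1 \frac{1}{-39} - 3527 = 2 \cdot 1 \left(- \frac{1}{39}\right) - 3527 = - \frac{2}{39} - 3527 = - \frac{137555}{39}$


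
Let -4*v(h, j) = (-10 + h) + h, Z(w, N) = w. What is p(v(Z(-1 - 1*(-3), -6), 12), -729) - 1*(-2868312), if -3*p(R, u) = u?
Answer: 2868555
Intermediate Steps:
v(h, j) = 5/2 - h/2 (v(h, j) = -((-10 + h) + h)/4 = -(-10 + 2*h)/4 = 5/2 - h/2)
p(R, u) = -u/3
p(v(Z(-1 - 1*(-3), -6), 12), -729) - 1*(-2868312) = -1/3*(-729) - 1*(-2868312) = 243 + 2868312 = 2868555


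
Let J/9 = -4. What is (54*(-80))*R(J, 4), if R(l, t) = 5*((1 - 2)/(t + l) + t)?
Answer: -87075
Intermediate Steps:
J = -36 (J = 9*(-4) = -36)
R(l, t) = -5/(l + t) + 5*t (R(l, t) = 5*(-1/(l + t) + t) = 5*(t - 1/(l + t)) = -5/(l + t) + 5*t)
(54*(-80))*R(J, 4) = (54*(-80))*(5*(-1 + 4² - 36*4)/(-36 + 4)) = -21600*(-1 + 16 - 144)/(-32) = -21600*(-1)*(-129)/32 = -4320*645/32 = -87075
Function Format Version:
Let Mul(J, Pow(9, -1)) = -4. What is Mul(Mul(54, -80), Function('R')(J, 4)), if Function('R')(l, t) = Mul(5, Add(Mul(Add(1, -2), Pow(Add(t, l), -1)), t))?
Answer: -87075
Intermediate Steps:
J = -36 (J = Mul(9, -4) = -36)
Function('R')(l, t) = Add(Mul(-5, Pow(Add(l, t), -1)), Mul(5, t)) (Function('R')(l, t) = Mul(5, Add(Mul(-1, Pow(Add(l, t), -1)), t)) = Mul(5, Add(t, Mul(-1, Pow(Add(l, t), -1)))) = Add(Mul(-5, Pow(Add(l, t), -1)), Mul(5, t)))
Mul(Mul(54, -80), Function('R')(J, 4)) = Mul(Mul(54, -80), Mul(5, Pow(Add(-36, 4), -1), Add(-1, Pow(4, 2), Mul(-36, 4)))) = Mul(-4320, Mul(5, Pow(-32, -1), Add(-1, 16, -144))) = Mul(-4320, Mul(5, Rational(-1, 32), -129)) = Mul(-4320, Rational(645, 32)) = -87075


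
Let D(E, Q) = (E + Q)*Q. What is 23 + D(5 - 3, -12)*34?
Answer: 4103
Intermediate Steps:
D(E, Q) = Q*(E + Q)
23 + D(5 - 3, -12)*34 = 23 - 12*((5 - 3) - 12)*34 = 23 - 12*(2 - 12)*34 = 23 - 12*(-10)*34 = 23 + 120*34 = 23 + 4080 = 4103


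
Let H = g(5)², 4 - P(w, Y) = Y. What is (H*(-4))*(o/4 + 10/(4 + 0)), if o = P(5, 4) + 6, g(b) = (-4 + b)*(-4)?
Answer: -256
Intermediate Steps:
P(w, Y) = 4 - Y
g(b) = 16 - 4*b
H = 16 (H = (16 - 4*5)² = (16 - 20)² = (-4)² = 16)
o = 6 (o = (4 - 1*4) + 6 = (4 - 4) + 6 = 0 + 6 = 6)
(H*(-4))*(o/4 + 10/(4 + 0)) = (16*(-4))*(6/4 + 10/(4 + 0)) = -64*(6*(¼) + 10/4) = -64*(3/2 + 10*(¼)) = -64*(3/2 + 5/2) = -64*4 = -256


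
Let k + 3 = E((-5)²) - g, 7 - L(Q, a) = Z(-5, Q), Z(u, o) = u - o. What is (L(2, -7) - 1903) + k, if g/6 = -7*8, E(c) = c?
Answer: -1531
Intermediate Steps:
g = -336 (g = 6*(-7*8) = 6*(-56) = -336)
L(Q, a) = 12 + Q (L(Q, a) = 7 - (-5 - Q) = 7 + (5 + Q) = 12 + Q)
k = 358 (k = -3 + ((-5)² - 1*(-336)) = -3 + (25 + 336) = -3 + 361 = 358)
(L(2, -7) - 1903) + k = ((12 + 2) - 1903) + 358 = (14 - 1903) + 358 = -1889 + 358 = -1531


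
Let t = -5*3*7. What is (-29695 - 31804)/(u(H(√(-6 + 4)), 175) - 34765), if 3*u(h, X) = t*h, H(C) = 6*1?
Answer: 61499/34975 ≈ 1.7584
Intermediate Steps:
t = -105 (t = -15*7 = -105)
H(C) = 6
u(h, X) = -35*h (u(h, X) = (-105*h)/3 = -35*h)
(-29695 - 31804)/(u(H(√(-6 + 4)), 175) - 34765) = (-29695 - 31804)/(-35*6 - 34765) = -61499/(-210 - 34765) = -61499/(-34975) = -61499*(-1/34975) = 61499/34975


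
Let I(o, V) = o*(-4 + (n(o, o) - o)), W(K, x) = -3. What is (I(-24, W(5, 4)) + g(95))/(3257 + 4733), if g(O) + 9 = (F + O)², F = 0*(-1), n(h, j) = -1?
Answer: 856/799 ≈ 1.0713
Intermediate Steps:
F = 0
I(o, V) = o*(-5 - o) (I(o, V) = o*(-4 + (-1 - o)) = o*(-5 - o))
g(O) = -9 + O² (g(O) = -9 + (0 + O)² = -9 + O²)
(I(-24, W(5, 4)) + g(95))/(3257 + 4733) = (-1*(-24)*(5 - 24) + (-9 + 95²))/(3257 + 4733) = (-1*(-24)*(-19) + (-9 + 9025))/7990 = (-456 + 9016)*(1/7990) = 8560*(1/7990) = 856/799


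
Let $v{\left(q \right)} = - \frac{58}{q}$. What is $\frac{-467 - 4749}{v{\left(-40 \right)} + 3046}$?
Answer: $- \frac{104320}{60949} \approx -1.7116$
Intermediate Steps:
$\frac{-467 - 4749}{v{\left(-40 \right)} + 3046} = \frac{-467 - 4749}{- \frac{58}{-40} + 3046} = - \frac{5216}{\left(-58\right) \left(- \frac{1}{40}\right) + 3046} = - \frac{5216}{\frac{29}{20} + 3046} = - \frac{5216}{\frac{60949}{20}} = \left(-5216\right) \frac{20}{60949} = - \frac{104320}{60949}$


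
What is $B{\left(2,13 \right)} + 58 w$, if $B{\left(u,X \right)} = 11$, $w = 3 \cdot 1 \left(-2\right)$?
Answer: $-337$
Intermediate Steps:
$w = -6$ ($w = 3 \left(-2\right) = -6$)
$B{\left(2,13 \right)} + 58 w = 11 + 58 \left(-6\right) = 11 - 348 = -337$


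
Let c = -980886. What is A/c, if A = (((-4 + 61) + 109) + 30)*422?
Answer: -41356/490443 ≈ -0.084324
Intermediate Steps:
A = 82712 (A = ((57 + 109) + 30)*422 = (166 + 30)*422 = 196*422 = 82712)
A/c = 82712/(-980886) = 82712*(-1/980886) = -41356/490443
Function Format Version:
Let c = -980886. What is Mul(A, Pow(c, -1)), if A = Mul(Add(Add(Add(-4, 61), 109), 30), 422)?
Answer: Rational(-41356, 490443) ≈ -0.084324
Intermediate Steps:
A = 82712 (A = Mul(Add(Add(57, 109), 30), 422) = Mul(Add(166, 30), 422) = Mul(196, 422) = 82712)
Mul(A, Pow(c, -1)) = Mul(82712, Pow(-980886, -1)) = Mul(82712, Rational(-1, 980886)) = Rational(-41356, 490443)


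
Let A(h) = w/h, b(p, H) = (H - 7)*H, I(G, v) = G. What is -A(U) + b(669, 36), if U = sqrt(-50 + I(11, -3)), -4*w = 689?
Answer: 1044 - 53*I*sqrt(39)/12 ≈ 1044.0 - 27.582*I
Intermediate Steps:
w = -689/4 (w = -1/4*689 = -689/4 ≈ -172.25)
b(p, H) = H*(-7 + H) (b(p, H) = (-7 + H)*H = H*(-7 + H))
U = I*sqrt(39) (U = sqrt(-50 + 11) = sqrt(-39) = I*sqrt(39) ≈ 6.245*I)
A(h) = -689/(4*h)
-A(U) + b(669, 36) = -(-689)/(4*(I*sqrt(39))) + 36*(-7 + 36) = -(-689)*(-I*sqrt(39)/39)/4 + 36*29 = -53*I*sqrt(39)/12 + 1044 = 1044 - 53*I*sqrt(39)/12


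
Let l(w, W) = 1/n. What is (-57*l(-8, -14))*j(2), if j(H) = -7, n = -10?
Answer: -399/10 ≈ -39.900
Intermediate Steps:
l(w, W) = -⅒ (l(w, W) = 1/(-10) = -⅒)
(-57*l(-8, -14))*j(2) = -57*(-⅒)*(-7) = (57/10)*(-7) = -399/10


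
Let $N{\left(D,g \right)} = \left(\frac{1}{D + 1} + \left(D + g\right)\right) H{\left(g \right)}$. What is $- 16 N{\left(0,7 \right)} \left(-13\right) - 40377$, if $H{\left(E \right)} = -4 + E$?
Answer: $-35385$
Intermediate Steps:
$N{\left(D,g \right)} = \left(-4 + g\right) \left(D + g + \frac{1}{1 + D}\right)$ ($N{\left(D,g \right)} = \left(\frac{1}{D + 1} + \left(D + g\right)\right) \left(-4 + g\right) = \left(\frac{1}{1 + D} + \left(D + g\right)\right) \left(-4 + g\right) = \left(D + g + \frac{1}{1 + D}\right) \left(-4 + g\right) = \left(-4 + g\right) \left(D + g + \frac{1}{1 + D}\right)$)
$- 16 N{\left(0,7 \right)} \left(-13\right) - 40377 = - 16 \frac{\left(-4 + 7\right) \left(1 + 0 + 7 + 0^{2} + 0 \cdot 7\right)}{1 + 0} \left(-13\right) - 40377 = - 16 \cdot 1^{-1} \cdot 3 \left(1 + 0 + 7 + 0 + 0\right) \left(-13\right) - 40377 = - 16 \cdot 1 \cdot 3 \cdot 8 \left(-13\right) - 40377 = \left(-16\right) 24 \left(-13\right) - 40377 = \left(-384\right) \left(-13\right) - 40377 = 4992 - 40377 = -35385$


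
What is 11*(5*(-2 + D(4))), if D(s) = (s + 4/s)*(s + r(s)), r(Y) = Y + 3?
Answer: 2915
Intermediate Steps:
r(Y) = 3 + Y
D(s) = (3 + 2*s)*(s + 4/s) (D(s) = (s + 4/s)*(s + (3 + s)) = (s + 4/s)*(3 + 2*s) = (3 + 2*s)*(s + 4/s))
11*(5*(-2 + D(4))) = 11*(5*(-2 + (8 + 2*4² + 3*4 + 12/4))) = 11*(5*(-2 + (8 + 2*16 + 12 + 12*(¼)))) = 11*(5*(-2 + (8 + 32 + 12 + 3))) = 11*(5*(-2 + 55)) = 11*(5*53) = 11*265 = 2915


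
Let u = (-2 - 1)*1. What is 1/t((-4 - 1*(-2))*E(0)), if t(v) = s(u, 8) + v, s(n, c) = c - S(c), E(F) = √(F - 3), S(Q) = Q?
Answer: I*√3/6 ≈ 0.28868*I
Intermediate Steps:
u = -3 (u = -3*1 = -3)
E(F) = √(-3 + F)
s(n, c) = 0 (s(n, c) = c - c = 0)
t(v) = v (t(v) = 0 + v = v)
1/t((-4 - 1*(-2))*E(0)) = 1/((-4 - 1*(-2))*√(-3 + 0)) = 1/((-4 + 2)*√(-3)) = 1/(-2*I*√3) = I*√3/6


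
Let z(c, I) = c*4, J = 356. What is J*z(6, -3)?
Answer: 8544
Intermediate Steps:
z(c, I) = 4*c
J*z(6, -3) = 356*(4*6) = 356*24 = 8544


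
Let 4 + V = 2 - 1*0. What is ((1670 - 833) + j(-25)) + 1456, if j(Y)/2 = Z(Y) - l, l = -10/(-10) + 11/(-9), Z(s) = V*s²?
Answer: -1859/9 ≈ -206.56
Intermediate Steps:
V = -2 (V = -4 + (2 - 1*0) = -4 + (2 + 0) = -4 + 2 = -2)
Z(s) = -2*s²
l = -2/9 (l = -10*(-⅒) + 11*(-⅑) = 1 - 11/9 = -2/9 ≈ -0.22222)
j(Y) = 4/9 - 4*Y² (j(Y) = 2*(-2*Y² - 1*(-2/9)) = 2*(-2*Y² + 2/9) = 2*(2/9 - 2*Y²) = 4/9 - 4*Y²)
((1670 - 833) + j(-25)) + 1456 = ((1670 - 833) + (4/9 - 4*(-25)²)) + 1456 = (837 + (4/9 - 4*625)) + 1456 = (837 + (4/9 - 2500)) + 1456 = (837 - 22496/9) + 1456 = -14963/9 + 1456 = -1859/9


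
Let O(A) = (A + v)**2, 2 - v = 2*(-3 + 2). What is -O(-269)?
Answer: -70225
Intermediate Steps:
v = 4 (v = 2 - 2*(-3 + 2) = 2 - 2*(-1) = 2 - 1*(-2) = 2 + 2 = 4)
O(A) = (4 + A)**2 (O(A) = (A + 4)**2 = (4 + A)**2)
-O(-269) = -(4 - 269)**2 = -1*(-265)**2 = -1*70225 = -70225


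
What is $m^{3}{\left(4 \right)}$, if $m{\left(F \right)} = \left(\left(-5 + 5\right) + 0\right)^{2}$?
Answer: $0$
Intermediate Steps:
$m{\left(F \right)} = 0$ ($m{\left(F \right)} = \left(0 + 0\right)^{2} = 0^{2} = 0$)
$m^{3}{\left(4 \right)} = 0^{3} = 0$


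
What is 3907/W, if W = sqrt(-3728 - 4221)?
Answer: -3907*I*sqrt(7949)/7949 ≈ -43.821*I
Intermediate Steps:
W = I*sqrt(7949) (W = sqrt(-7949) = I*sqrt(7949) ≈ 89.157*I)
3907/W = 3907/((I*sqrt(7949))) = 3907*(-I*sqrt(7949)/7949) = -3907*I*sqrt(7949)/7949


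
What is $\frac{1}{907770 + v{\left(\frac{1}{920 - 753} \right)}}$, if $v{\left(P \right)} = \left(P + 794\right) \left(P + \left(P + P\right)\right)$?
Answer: $\frac{27889}{25317195327} \approx 1.1016 \cdot 10^{-6}$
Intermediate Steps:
$v{\left(P \right)} = 3 P \left(794 + P\right)$ ($v{\left(P \right)} = \left(794 + P\right) \left(P + 2 P\right) = \left(794 + P\right) 3 P = 3 P \left(794 + P\right)$)
$\frac{1}{907770 + v{\left(\frac{1}{920 - 753} \right)}} = \frac{1}{907770 + \frac{3 \left(794 + \frac{1}{920 - 753}\right)}{920 - 753}} = \frac{1}{907770 + \frac{3 \left(794 + \frac{1}{167}\right)}{167}} = \frac{1}{907770 + 3 \cdot \frac{1}{167} \left(794 + \frac{1}{167}\right)} = \frac{1}{907770 + 3 \cdot \frac{1}{167} \cdot \frac{132599}{167}} = \frac{1}{907770 + \frac{397797}{27889}} = \frac{1}{\frac{25317195327}{27889}} = \frac{27889}{25317195327}$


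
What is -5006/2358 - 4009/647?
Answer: -6346052/762813 ≈ -8.3193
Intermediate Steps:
-5006/2358 - 4009/647 = -5006*1/2358 - 4009*1/647 = -2503/1179 - 4009/647 = -6346052/762813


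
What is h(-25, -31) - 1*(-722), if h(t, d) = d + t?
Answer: 666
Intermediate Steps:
h(-25, -31) - 1*(-722) = (-31 - 25) - 1*(-722) = -56 + 722 = 666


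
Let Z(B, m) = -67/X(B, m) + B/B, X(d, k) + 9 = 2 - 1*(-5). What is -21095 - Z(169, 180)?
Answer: -42259/2 ≈ -21130.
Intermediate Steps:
X(d, k) = -2 (X(d, k) = -9 + (2 - 1*(-5)) = -9 + (2 + 5) = -9 + 7 = -2)
Z(B, m) = 69/2 (Z(B, m) = -67/(-2) + B/B = -67*(-½) + 1 = 67/2 + 1 = 69/2)
-21095 - Z(169, 180) = -21095 - 1*69/2 = -21095 - 69/2 = -42259/2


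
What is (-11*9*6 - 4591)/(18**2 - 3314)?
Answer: 1037/598 ≈ 1.7341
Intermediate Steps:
(-11*9*6 - 4591)/(18**2 - 3314) = (-99*6 - 4591)/(324 - 3314) = (-594 - 4591)/(-2990) = -5185*(-1/2990) = 1037/598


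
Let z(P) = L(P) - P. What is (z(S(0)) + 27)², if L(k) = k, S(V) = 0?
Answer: 729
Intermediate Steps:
z(P) = 0 (z(P) = P - P = 0)
(z(S(0)) + 27)² = (0 + 27)² = 27² = 729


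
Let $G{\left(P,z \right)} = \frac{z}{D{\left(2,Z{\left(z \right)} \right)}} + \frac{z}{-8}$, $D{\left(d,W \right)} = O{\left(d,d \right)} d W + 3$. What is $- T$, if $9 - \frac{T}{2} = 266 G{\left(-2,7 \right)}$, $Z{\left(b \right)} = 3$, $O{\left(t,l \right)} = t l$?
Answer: $- \frac{18661}{54} \approx -345.57$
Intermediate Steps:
$O{\left(t,l \right)} = l t$
$D{\left(d,W \right)} = 3 + W d^{3}$ ($D{\left(d,W \right)} = d d d W + 3 = d^{2} d W + 3 = d^{3} W + 3 = W d^{3} + 3 = 3 + W d^{3}$)
$G{\left(P,z \right)} = - \frac{19 z}{216}$ ($G{\left(P,z \right)} = \frac{z}{3 + 3 \cdot 2^{3}} + \frac{z}{-8} = \frac{z}{3 + 3 \cdot 8} + z \left(- \frac{1}{8}\right) = \frac{z}{3 + 24} - \frac{z}{8} = \frac{z}{27} - \frac{z}{8} = - \frac{19 z}{216}$)
$T = \frac{18661}{54}$ ($T = 18 - 2 \cdot 266 \left(\left(- \frac{19}{216}\right) 7\right) = 18 - 2 \cdot 266 \left(- \frac{133}{216}\right) = 18 - - \frac{17689}{54} = 18 + \frac{17689}{54} = \frac{18661}{54} \approx 345.57$)
$- T = \left(-1\right) \frac{18661}{54} = - \frac{18661}{54}$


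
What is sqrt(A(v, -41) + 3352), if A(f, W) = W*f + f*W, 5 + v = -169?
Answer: 2*sqrt(4405) ≈ 132.74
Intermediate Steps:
v = -174 (v = -5 - 169 = -174)
A(f, W) = 2*W*f (A(f, W) = W*f + W*f = 2*W*f)
sqrt(A(v, -41) + 3352) = sqrt(2*(-41)*(-174) + 3352) = sqrt(14268 + 3352) = sqrt(17620) = 2*sqrt(4405)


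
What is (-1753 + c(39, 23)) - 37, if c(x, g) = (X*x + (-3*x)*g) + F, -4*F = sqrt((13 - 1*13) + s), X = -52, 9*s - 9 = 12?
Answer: -6509 - sqrt(21)/12 ≈ -6509.4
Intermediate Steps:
s = 7/3 (s = 1 + (1/9)*12 = 1 + 4/3 = 7/3 ≈ 2.3333)
F = -sqrt(21)/12 (F = -sqrt((13 - 1*13) + 7/3)/4 = -sqrt((13 - 13) + 7/3)/4 = -sqrt(0 + 7/3)/4 = -sqrt(21)/12 ≈ -0.38188)
c(x, g) = -52*x - sqrt(21)/12 - 3*g*x (c(x, g) = (-52*x + (-3*x)*g) - sqrt(21)/12 = (-52*x - 3*g*x) - sqrt(21)/12 = -52*x - sqrt(21)/12 - 3*g*x)
(-1753 + c(39, 23)) - 37 = (-1753 + (-52*39 - sqrt(21)/12 - 3*23*39)) - 37 = (-1753 + (-2028 - sqrt(21)/12 - 2691)) - 37 = (-1753 + (-4719 - sqrt(21)/12)) - 37 = (-6472 - sqrt(21)/12) - 37 = -6509 - sqrt(21)/12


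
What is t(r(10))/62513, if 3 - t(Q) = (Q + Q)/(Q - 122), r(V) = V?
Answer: 89/1750364 ≈ 5.0847e-5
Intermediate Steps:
t(Q) = 3 - 2*Q/(-122 + Q) (t(Q) = 3 - (Q + Q)/(Q - 122) = 3 - 2*Q/(-122 + Q))
t(r(10))/62513 = ((-366 + 10)/(-122 + 10))/62513 = (-356/(-112))*(1/62513) = -1/112*(-356)*(1/62513) = (89/28)*(1/62513) = 89/1750364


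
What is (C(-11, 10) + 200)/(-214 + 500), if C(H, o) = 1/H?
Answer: 2199/3146 ≈ 0.69898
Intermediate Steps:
(C(-11, 10) + 200)/(-214 + 500) = (1/(-11) + 200)/(-214 + 500) = (-1/11 + 200)/286 = (2199/11)*(1/286) = 2199/3146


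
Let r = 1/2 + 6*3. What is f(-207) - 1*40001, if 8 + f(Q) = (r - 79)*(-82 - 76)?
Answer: -30450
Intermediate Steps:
r = 37/2 (r = ½ + 18 = 37/2 ≈ 18.500)
f(Q) = 9551 (f(Q) = -8 + (37/2 - 79)*(-82 - 76) = -8 - 121/2*(-158) = -8 + 9559 = 9551)
f(-207) - 1*40001 = 9551 - 1*40001 = 9551 - 40001 = -30450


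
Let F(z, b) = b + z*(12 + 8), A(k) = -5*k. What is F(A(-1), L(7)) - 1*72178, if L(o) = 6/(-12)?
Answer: -144157/2 ≈ -72079.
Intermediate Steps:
L(o) = -½ (L(o) = 6*(-1/12) = -½)
F(z, b) = b + 20*z (F(z, b) = b + z*20 = b + 20*z)
F(A(-1), L(7)) - 1*72178 = (-½ + 20*(-5*(-1))) - 1*72178 = (-½ + 20*5) - 72178 = (-½ + 100) - 72178 = 199/2 - 72178 = -144157/2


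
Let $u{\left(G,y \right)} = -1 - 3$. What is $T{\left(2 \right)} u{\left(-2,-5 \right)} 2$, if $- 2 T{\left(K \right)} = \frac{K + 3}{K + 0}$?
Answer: $10$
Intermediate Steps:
$u{\left(G,y \right)} = -4$
$T{\left(K \right)} = - \frac{3 + K}{2 K}$ ($T{\left(K \right)} = - \frac{\left(K + 3\right) \frac{1}{K + 0}}{2} = - \frac{\left(3 + K\right) \frac{1}{K}}{2} = - \frac{\frac{1}{K} \left(3 + K\right)}{2} = - \frac{3 + K}{2 K}$)
$T{\left(2 \right)} u{\left(-2,-5 \right)} 2 = \frac{-3 - 2}{2 \cdot 2} \left(-4\right) 2 = \frac{1}{2} \cdot \frac{1}{2} \left(-3 - 2\right) \left(-4\right) 2 = \frac{1}{2} \cdot \frac{1}{2} \left(-5\right) \left(-4\right) 2 = \left(- \frac{5}{4}\right) \left(-4\right) 2 = 5 \cdot 2 = 10$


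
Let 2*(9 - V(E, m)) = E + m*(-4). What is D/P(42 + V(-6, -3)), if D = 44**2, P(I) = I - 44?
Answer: 484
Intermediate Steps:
V(E, m) = 9 + 2*m - E/2 (V(E, m) = 9 - (E + m*(-4))/2 = 9 - (E - 4*m)/2 = 9 + (2*m - E/2) = 9 + 2*m - E/2)
P(I) = -44 + I
D = 1936
D/P(42 + V(-6, -3)) = 1936/(-44 + (42 + (9 + 2*(-3) - 1/2*(-6)))) = 1936/(-44 + (42 + (9 - 6 + 3))) = 1936/(-44 + (42 + 6)) = 1936/(-44 + 48) = 1936/4 = 1936*(1/4) = 484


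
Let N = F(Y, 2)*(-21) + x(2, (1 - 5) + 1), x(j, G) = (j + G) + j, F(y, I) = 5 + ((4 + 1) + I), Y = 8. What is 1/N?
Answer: -1/251 ≈ -0.0039841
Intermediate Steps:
F(y, I) = 10 + I (F(y, I) = 5 + (5 + I) = 10 + I)
x(j, G) = G + 2*j (x(j, G) = (G + j) + j = G + 2*j)
N = -251 (N = (10 + 2)*(-21) + (((1 - 5) + 1) + 2*2) = 12*(-21) + ((-4 + 1) + 4) = -252 + (-3 + 4) = -252 + 1 = -251)
1/N = 1/(-251) = -1/251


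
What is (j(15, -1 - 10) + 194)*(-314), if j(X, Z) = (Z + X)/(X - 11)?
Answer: -61230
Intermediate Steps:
j(X, Z) = (X + Z)/(-11 + X)
(j(15, -1 - 10) + 194)*(-314) = ((15 + (-1 - 10))/(-11 + 15) + 194)*(-314) = ((15 - 11)/4 + 194)*(-314) = ((¼)*4 + 194)*(-314) = (1 + 194)*(-314) = 195*(-314) = -61230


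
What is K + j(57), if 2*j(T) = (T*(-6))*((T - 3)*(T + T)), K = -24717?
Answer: -1077393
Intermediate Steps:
j(T) = -6*T²*(-3 + T) (j(T) = ((T*(-6))*((T - 3)*(T + T)))/2 = ((-6*T)*((-3 + T)*(2*T)))/2 = ((-6*T)*(2*T*(-3 + T)))/2 = (-12*T²*(-3 + T))/2 = -6*T²*(-3 + T))
K + j(57) = -24717 + 6*57²*(3 - 1*57) = -24717 + 6*3249*(3 - 57) = -24717 + 6*3249*(-54) = -24717 - 1052676 = -1077393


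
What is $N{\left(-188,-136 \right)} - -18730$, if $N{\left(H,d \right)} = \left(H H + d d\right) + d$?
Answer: $72434$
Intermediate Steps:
$N{\left(H,d \right)} = d + H^{2} + d^{2}$ ($N{\left(H,d \right)} = \left(H^{2} + d^{2}\right) + d = d + H^{2} + d^{2}$)
$N{\left(-188,-136 \right)} - -18730 = \left(-136 + \left(-188\right)^{2} + \left(-136\right)^{2}\right) - -18730 = \left(-136 + 35344 + 18496\right) + 18730 = 53704 + 18730 = 72434$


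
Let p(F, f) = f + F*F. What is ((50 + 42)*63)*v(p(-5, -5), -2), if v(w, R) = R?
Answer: -11592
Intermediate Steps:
p(F, f) = f + F²
((50 + 42)*63)*v(p(-5, -5), -2) = ((50 + 42)*63)*(-2) = (92*63)*(-2) = 5796*(-2) = -11592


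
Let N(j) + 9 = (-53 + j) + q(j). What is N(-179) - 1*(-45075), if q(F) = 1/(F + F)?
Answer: 16050571/358 ≈ 44834.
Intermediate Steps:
q(F) = 1/(2*F)
N(j) = -62 + j + 1/(2*j) (N(j) = -9 + ((-53 + j) + 1/(2*j)) = -9 + (-53 + j + 1/(2*j)) = -62 + j + 1/(2*j))
N(-179) - 1*(-45075) = (-62 - 179 + (1/2)/(-179)) - 1*(-45075) = (-62 - 179 + (1/2)*(-1/179)) + 45075 = (-62 - 179 - 1/358) + 45075 = -86279/358 + 45075 = 16050571/358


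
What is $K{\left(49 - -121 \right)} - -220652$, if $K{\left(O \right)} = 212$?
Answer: $220864$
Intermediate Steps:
$K{\left(49 - -121 \right)} - -220652 = 212 - -220652 = 212 + 220652 = 220864$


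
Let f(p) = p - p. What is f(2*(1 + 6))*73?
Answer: 0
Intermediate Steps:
f(p) = 0
f(2*(1 + 6))*73 = 0*73 = 0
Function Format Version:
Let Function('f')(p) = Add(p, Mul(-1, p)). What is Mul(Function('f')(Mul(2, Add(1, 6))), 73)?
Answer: 0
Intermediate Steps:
Function('f')(p) = 0
Mul(Function('f')(Mul(2, Add(1, 6))), 73) = Mul(0, 73) = 0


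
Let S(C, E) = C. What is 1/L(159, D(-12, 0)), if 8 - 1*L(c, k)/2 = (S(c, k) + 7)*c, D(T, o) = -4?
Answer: -1/52772 ≈ -1.8949e-5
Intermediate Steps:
L(c, k) = 16 - 2*c*(7 + c) (L(c, k) = 16 - 2*(c + 7)*c = 16 - 2*(7 + c)*c = 16 - 2*c*(7 + c))
1/L(159, D(-12, 0)) = 1/(16 - 14*159 - 2*159²) = 1/(16 - 2226 - 2*25281) = 1/(16 - 2226 - 50562) = 1/(-52772) = -1/52772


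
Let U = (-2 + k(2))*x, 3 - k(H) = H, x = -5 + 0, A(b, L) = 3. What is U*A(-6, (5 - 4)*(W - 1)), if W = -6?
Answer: 15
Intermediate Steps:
x = -5
k(H) = 3 - H
U = 5 (U = (-2 + (3 - 1*2))*(-5) = (-2 + (3 - 2))*(-5) = (-2 + 1)*(-5) = -1*(-5) = 5)
U*A(-6, (5 - 4)*(W - 1)) = 5*3 = 15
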